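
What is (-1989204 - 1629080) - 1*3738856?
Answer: -7357140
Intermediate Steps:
(-1989204 - 1629080) - 1*3738856 = -3618284 - 3738856 = -7357140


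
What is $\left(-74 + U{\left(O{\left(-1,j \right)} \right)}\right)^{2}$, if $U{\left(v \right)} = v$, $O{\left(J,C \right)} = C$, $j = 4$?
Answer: $4900$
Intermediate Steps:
$\left(-74 + U{\left(O{\left(-1,j \right)} \right)}\right)^{2} = \left(-74 + 4\right)^{2} = \left(-70\right)^{2} = 4900$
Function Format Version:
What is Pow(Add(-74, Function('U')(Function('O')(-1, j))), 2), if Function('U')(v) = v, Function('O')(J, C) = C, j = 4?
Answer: 4900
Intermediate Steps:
Pow(Add(-74, Function('U')(Function('O')(-1, j))), 2) = Pow(Add(-74, 4), 2) = Pow(-70, 2) = 4900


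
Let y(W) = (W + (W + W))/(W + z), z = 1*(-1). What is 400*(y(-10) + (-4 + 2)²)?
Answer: 29600/11 ≈ 2690.9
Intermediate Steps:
z = -1
y(W) = 3*W/(-1 + W) (y(W) = (W + (W + W))/(W - 1) = (W + 2*W)/(-1 + W) = (3*W)/(-1 + W) = 3*W/(-1 + W))
400*(y(-10) + (-4 + 2)²) = 400*(3*(-10)/(-1 - 10) + (-4 + 2)²) = 400*(3*(-10)/(-11) + (-2)²) = 400*(3*(-10)*(-1/11) + 4) = 400*(30/11 + 4) = 400*(74/11) = 29600/11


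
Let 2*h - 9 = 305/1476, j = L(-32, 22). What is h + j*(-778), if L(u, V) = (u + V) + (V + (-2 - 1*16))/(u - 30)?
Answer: 716977931/91512 ≈ 7834.8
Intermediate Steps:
L(u, V) = V + u + (-18 + V)/(-30 + u) (L(u, V) = (V + u) + (V + (-2 - 16))/(-30 + u) = (V + u) + (V - 18)/(-30 + u) = (V + u) + (-18 + V)/(-30 + u) = V + u + (-18 + V)/(-30 + u))
j = -312/31 (j = (-18 + (-32)² - 30*(-32) - 29*22 + 22*(-32))/(-30 - 32) = (-18 + 1024 + 960 - 638 - 704)/(-62) = -1/62*624 = -312/31 ≈ -10.065)
h = 13589/2952 (h = 9/2 + (305/1476)/2 = 9/2 + (305*(1/1476))/2 = 9/2 + (½)*(305/1476) = 9/2 + 305/2952 = 13589/2952 ≈ 4.6033)
h + j*(-778) = 13589/2952 - 312/31*(-778) = 13589/2952 + 242736/31 = 716977931/91512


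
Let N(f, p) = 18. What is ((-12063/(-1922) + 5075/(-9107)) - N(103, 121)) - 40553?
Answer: -101434377549/2500522 ≈ -40565.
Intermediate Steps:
((-12063/(-1922) + 5075/(-9107)) - N(103, 121)) - 40553 = ((-12063/(-1922) + 5075/(-9107)) - 1*18) - 40553 = ((-12063*(-1/1922) + 5075*(-1/9107)) - 18) - 40553 = ((12063/1922 - 725/1301) - 18) - 40553 = (14300513/2500522 - 18) - 40553 = -30708883/2500522 - 40553 = -101434377549/2500522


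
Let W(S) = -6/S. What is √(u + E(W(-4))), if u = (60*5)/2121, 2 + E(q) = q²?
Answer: 3*√86961/1414 ≈ 0.62565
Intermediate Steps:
E(q) = -2 + q²
u = 100/707 (u = 300*(1/2121) = 100/707 ≈ 0.14144)
√(u + E(W(-4))) = √(100/707 + (-2 + (-6/(-4))²)) = √(100/707 + (-2 + (-6*(-¼))²)) = √(100/707 + (-2 + (3/2)²)) = √(100/707 + (-2 + 9/4)) = √(100/707 + ¼) = √(1107/2828) = 3*√86961/1414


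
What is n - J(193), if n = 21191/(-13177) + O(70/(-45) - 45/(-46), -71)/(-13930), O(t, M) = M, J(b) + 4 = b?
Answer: -34986265353/183555610 ≈ -190.60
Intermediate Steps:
J(b) = -4 + b
n = -294255063/183555610 (n = 21191/(-13177) - 71/(-13930) = 21191*(-1/13177) - 71*(-1/13930) = -21191/13177 + 71/13930 = -294255063/183555610 ≈ -1.6031)
n - J(193) = -294255063/183555610 - (-4 + 193) = -294255063/183555610 - 1*189 = -294255063/183555610 - 189 = -34986265353/183555610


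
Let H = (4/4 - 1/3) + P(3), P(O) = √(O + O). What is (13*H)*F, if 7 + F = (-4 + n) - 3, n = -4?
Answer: -156 - 234*√6 ≈ -729.18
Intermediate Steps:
P(O) = √2*√O (P(O) = √(2*O) = √2*√O)
F = -18 (F = -7 + ((-4 - 4) - 3) = -7 + (-8 - 3) = -7 - 11 = -18)
H = ⅔ + √6 (H = (4/4 - 1/3) + √2*√3 = (4*(¼) - 1*⅓) + √6 = (1 - ⅓) + √6 = ⅔ + √6 ≈ 3.1162)
(13*H)*F = (13*(⅔ + √6))*(-18) = (26/3 + 13*√6)*(-18) = -156 - 234*√6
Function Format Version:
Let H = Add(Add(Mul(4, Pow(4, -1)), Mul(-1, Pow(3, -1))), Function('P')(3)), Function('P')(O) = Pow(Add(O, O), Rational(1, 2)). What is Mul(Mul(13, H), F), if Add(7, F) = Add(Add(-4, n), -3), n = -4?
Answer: Add(-156, Mul(-234, Pow(6, Rational(1, 2)))) ≈ -729.18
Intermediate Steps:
Function('P')(O) = Mul(Pow(2, Rational(1, 2)), Pow(O, Rational(1, 2))) (Function('P')(O) = Pow(Mul(2, O), Rational(1, 2)) = Mul(Pow(2, Rational(1, 2)), Pow(O, Rational(1, 2))))
F = -18 (F = Add(-7, Add(Add(-4, -4), -3)) = Add(-7, Add(-8, -3)) = Add(-7, -11) = -18)
H = Add(Rational(2, 3), Pow(6, Rational(1, 2))) (H = Add(Add(Mul(4, Pow(4, -1)), Mul(-1, Pow(3, -1))), Mul(Pow(2, Rational(1, 2)), Pow(3, Rational(1, 2)))) = Add(Add(Mul(4, Rational(1, 4)), Mul(-1, Rational(1, 3))), Pow(6, Rational(1, 2))) = Add(Add(1, Rational(-1, 3)), Pow(6, Rational(1, 2))) = Add(Rational(2, 3), Pow(6, Rational(1, 2))) ≈ 3.1162)
Mul(Mul(13, H), F) = Mul(Mul(13, Add(Rational(2, 3), Pow(6, Rational(1, 2)))), -18) = Mul(Add(Rational(26, 3), Mul(13, Pow(6, Rational(1, 2)))), -18) = Add(-156, Mul(-234, Pow(6, Rational(1, 2))))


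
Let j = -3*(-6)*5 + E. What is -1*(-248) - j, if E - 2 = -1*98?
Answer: 254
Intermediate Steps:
E = -96 (E = 2 - 1*98 = 2 - 98 = -96)
j = -6 (j = -3*(-6)*5 - 96 = 18*5 - 96 = 90 - 96 = -6)
-1*(-248) - j = -1*(-248) - 1*(-6) = 248 + 6 = 254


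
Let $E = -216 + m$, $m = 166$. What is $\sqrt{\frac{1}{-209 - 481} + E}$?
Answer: $\frac{i \sqrt{23805690}}{690} \approx 7.0712 i$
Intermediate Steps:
$E = -50$ ($E = -216 + 166 = -50$)
$\sqrt{\frac{1}{-209 - 481} + E} = \sqrt{\frac{1}{-209 - 481} - 50} = \sqrt{\frac{1}{-690} - 50} = \sqrt{- \frac{1}{690} - 50} = \sqrt{- \frac{34501}{690}} = \frac{i \sqrt{23805690}}{690}$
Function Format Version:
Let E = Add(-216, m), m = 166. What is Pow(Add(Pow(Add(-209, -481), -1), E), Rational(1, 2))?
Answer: Mul(Rational(1, 690), I, Pow(23805690, Rational(1, 2))) ≈ Mul(7.0712, I)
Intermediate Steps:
E = -50 (E = Add(-216, 166) = -50)
Pow(Add(Pow(Add(-209, -481), -1), E), Rational(1, 2)) = Pow(Add(Pow(Add(-209, -481), -1), -50), Rational(1, 2)) = Pow(Add(Pow(-690, -1), -50), Rational(1, 2)) = Pow(Add(Rational(-1, 690), -50), Rational(1, 2)) = Pow(Rational(-34501, 690), Rational(1, 2)) = Mul(Rational(1, 690), I, Pow(23805690, Rational(1, 2)))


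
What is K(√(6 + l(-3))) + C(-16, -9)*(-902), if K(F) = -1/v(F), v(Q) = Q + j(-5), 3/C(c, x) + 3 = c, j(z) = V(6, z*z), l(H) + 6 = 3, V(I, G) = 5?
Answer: 59437/418 + √3/22 ≈ 142.27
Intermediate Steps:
l(H) = -3 (l(H) = -6 + 3 = -3)
j(z) = 5
C(c, x) = 3/(-3 + c)
v(Q) = 5 + Q (v(Q) = Q + 5 = 5 + Q)
K(F) = -1/(5 + F)
K(√(6 + l(-3))) + C(-16, -9)*(-902) = -1/(5 + √(6 - 3)) + (3/(-3 - 16))*(-902) = -1/(5 + √3) + (3/(-19))*(-902) = -1/(5 + √3) + (3*(-1/19))*(-902) = -1/(5 + √3) - 3/19*(-902) = -1/(5 + √3) + 2706/19 = 2706/19 - 1/(5 + √3)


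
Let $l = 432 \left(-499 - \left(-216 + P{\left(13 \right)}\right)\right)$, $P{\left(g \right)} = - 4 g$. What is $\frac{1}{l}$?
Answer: $- \frac{1}{99792} \approx -1.0021 \cdot 10^{-5}$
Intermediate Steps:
$l = -99792$ ($l = 432 \left(-499 + \left(216 - \left(-4\right) 13\right)\right) = 432 \left(-499 + \left(216 - -52\right)\right) = 432 \left(-499 + \left(216 + 52\right)\right) = 432 \left(-499 + 268\right) = 432 \left(-231\right) = -99792$)
$\frac{1}{l} = \frac{1}{-99792} = - \frac{1}{99792}$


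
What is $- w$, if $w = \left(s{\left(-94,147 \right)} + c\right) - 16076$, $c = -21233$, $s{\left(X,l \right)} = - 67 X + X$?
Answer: $31105$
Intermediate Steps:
$s{\left(X,l \right)} = - 66 X$
$w = -31105$ ($w = \left(\left(-66\right) \left(-94\right) - 21233\right) - 16076 = \left(6204 - 21233\right) - 16076 = -15029 - 16076 = -31105$)
$- w = \left(-1\right) \left(-31105\right) = 31105$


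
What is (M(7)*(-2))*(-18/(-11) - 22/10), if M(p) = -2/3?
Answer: -124/165 ≈ -0.75152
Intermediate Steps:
M(p) = -2/3 (M(p) = -2*1/3 = -2/3)
(M(7)*(-2))*(-18/(-11) - 22/10) = (-2/3*(-2))*(-18/(-11) - 22/10) = 4*(-18*(-1/11) - 22*1/10)/3 = 4*(18/11 - 11/5)/3 = (4/3)*(-31/55) = -124/165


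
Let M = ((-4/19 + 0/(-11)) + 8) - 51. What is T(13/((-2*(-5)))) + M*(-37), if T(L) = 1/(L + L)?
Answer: 394996/247 ≈ 1599.2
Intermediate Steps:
T(L) = 1/(2*L)
M = -821/19 (M = ((-4*1/19 + 0*(-1/11)) + 8) - 51 = ((-4/19 + 0) + 8) - 51 = (-4/19 + 8) - 51 = 148/19 - 51 = -821/19 ≈ -43.211)
T(13/((-2*(-5)))) + M*(-37) = 1/(2*((13/((-2*(-5)))))) - 821/19*(-37) = 1/(2*((13/10))) + 30377/19 = 1/(2*((13*(⅒)))) + 30377/19 = 1/(2*(13/10)) + 30377/19 = (½)*(10/13) + 30377/19 = 5/13 + 30377/19 = 394996/247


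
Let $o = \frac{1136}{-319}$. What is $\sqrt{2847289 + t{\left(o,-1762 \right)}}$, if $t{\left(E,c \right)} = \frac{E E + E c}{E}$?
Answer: $\frac{\sqrt{289563310663}}{319} \approx 1686.9$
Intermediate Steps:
$o = - \frac{1136}{319}$ ($o = 1136 \left(- \frac{1}{319}\right) = - \frac{1136}{319} \approx -3.5611$)
$t{\left(E,c \right)} = \frac{E^{2} + E c}{E}$
$\sqrt{2847289 + t{\left(o,-1762 \right)}} = \sqrt{2847289 - \frac{563214}{319}} = \sqrt{\frac{907721977}{319}} = \frac{\sqrt{289563310663}}{319}$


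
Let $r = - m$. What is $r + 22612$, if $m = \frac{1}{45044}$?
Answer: $\frac{1018534927}{45044} \approx 22612.0$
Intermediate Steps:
$m = \frac{1}{45044} \approx 2.2201 \cdot 10^{-5}$
$r = - \frac{1}{45044}$ ($r = \left(-1\right) \frac{1}{45044} = - \frac{1}{45044} \approx -2.2201 \cdot 10^{-5}$)
$r + 22612 = - \frac{1}{45044} + 22612 = \frac{1018534927}{45044}$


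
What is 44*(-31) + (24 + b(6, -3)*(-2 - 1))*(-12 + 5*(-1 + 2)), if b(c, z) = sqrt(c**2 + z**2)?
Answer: -1532 + 63*sqrt(5) ≈ -1391.1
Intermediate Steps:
44*(-31) + (24 + b(6, -3)*(-2 - 1))*(-12 + 5*(-1 + 2)) = 44*(-31) + (24 + sqrt(6**2 + (-3)**2)*(-2 - 1))*(-12 + 5*(-1 + 2)) = -1364 + (24 + sqrt(36 + 9)*(-3))*(-12 + 5*1) = -1364 + (24 + sqrt(45)*(-3))*(-12 + 5) = -1364 + (24 + (3*sqrt(5))*(-3))*(-7) = -1364 + (24 - 9*sqrt(5))*(-7) = -1364 + (-168 + 63*sqrt(5)) = -1532 + 63*sqrt(5)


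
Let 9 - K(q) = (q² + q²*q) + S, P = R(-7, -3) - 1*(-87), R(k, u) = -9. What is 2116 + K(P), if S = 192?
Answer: -478703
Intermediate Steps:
P = 78 (P = -9 - 1*(-87) = -9 + 87 = 78)
K(q) = -183 - q² - q³ (K(q) = 9 - ((q² + q²*q) + 192) = 9 - ((q² + q³) + 192) = 9 - (192 + q² + q³) = 9 + (-192 - q² - q³) = -183 - q² - q³)
2116 + K(P) = 2116 + (-183 - 1*78² - 1*78³) = 2116 + (-183 - 1*6084 - 1*474552) = 2116 + (-183 - 6084 - 474552) = 2116 - 480819 = -478703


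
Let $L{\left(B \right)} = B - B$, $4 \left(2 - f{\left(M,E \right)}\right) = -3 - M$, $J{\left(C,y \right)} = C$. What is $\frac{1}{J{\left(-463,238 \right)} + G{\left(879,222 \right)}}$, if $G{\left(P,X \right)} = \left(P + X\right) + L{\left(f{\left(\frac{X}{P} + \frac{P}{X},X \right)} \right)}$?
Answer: $\frac{1}{638} \approx 0.0015674$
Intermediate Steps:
$f{\left(M,E \right)} = \frac{11}{4} + \frac{M}{4}$ ($f{\left(M,E \right)} = 2 - \frac{-3 - M}{4} = 2 + \left(\frac{3}{4} + \frac{M}{4}\right) = \frac{11}{4} + \frac{M}{4}$)
$L{\left(B \right)} = 0$
$G{\left(P,X \right)} = P + X$ ($G{\left(P,X \right)} = \left(P + X\right) + 0 = P + X$)
$\frac{1}{J{\left(-463,238 \right)} + G{\left(879,222 \right)}} = \frac{1}{-463 + \left(879 + 222\right)} = \frac{1}{-463 + 1101} = \frac{1}{638}$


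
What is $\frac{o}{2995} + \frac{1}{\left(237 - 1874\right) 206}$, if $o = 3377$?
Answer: $\frac{1138795699}{1009979890} \approx 1.1275$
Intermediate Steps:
$\frac{o}{2995} + \frac{1}{\left(237 - 1874\right) 206} = \frac{3377}{2995} + \frac{1}{\left(237 - 1874\right) 206} = 3377 \cdot \frac{1}{2995} + \frac{1}{-1637} \cdot \frac{1}{206} = \frac{3377}{2995} - \frac{1}{337222} = \frac{1138795699}{1009979890}$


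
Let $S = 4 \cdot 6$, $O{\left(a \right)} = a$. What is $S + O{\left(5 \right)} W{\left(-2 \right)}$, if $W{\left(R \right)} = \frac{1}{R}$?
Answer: $\frac{43}{2} \approx 21.5$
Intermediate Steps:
$S = 24$
$S + O{\left(5 \right)} W{\left(-2 \right)} = 24 + \frac{5}{-2} = 24 + 5 \left(- \frac{1}{2}\right) = 24 - \frac{5}{2} = \frac{43}{2}$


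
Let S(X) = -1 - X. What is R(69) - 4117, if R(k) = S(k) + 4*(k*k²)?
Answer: 1309849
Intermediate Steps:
R(k) = -1 - k + 4*k³ (R(k) = (-1 - k) + 4*(k*k²) = (-1 - k) + 4*k³ = -1 - k + 4*k³)
R(69) - 4117 = (-1 - 1*69 + 4*69³) - 4117 = (-1 - 69 + 4*328509) - 4117 = (-1 - 69 + 1314036) - 4117 = 1313966 - 4117 = 1309849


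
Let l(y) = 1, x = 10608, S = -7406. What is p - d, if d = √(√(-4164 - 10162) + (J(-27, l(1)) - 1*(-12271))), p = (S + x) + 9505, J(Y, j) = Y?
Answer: 12707 - √(12244 + I*√14326) ≈ 12596.0 - 0.54084*I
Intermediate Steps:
p = 12707 (p = (-7406 + 10608) + 9505 = 3202 + 9505 = 12707)
d = √(12244 + I*√14326) (d = √(√(-4164 - 10162) + (-27 - 1*(-12271))) = √(√(-14326) + (-27 + 12271)) = √(I*√14326 + 12244) = √(12244 + I*√14326) ≈ 110.65 + 0.5408*I)
p - d = 12707 - √(12244 + I*√14326)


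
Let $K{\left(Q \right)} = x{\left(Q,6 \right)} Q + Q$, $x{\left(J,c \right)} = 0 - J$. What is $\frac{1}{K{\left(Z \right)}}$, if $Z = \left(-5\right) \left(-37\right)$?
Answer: $- \frac{1}{34040} \approx -2.9377 \cdot 10^{-5}$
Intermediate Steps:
$Z = 185$
$x{\left(J,c \right)} = - J$
$K{\left(Q \right)} = Q - Q^{2}$ ($K{\left(Q \right)} = - Q Q + Q = - Q^{2} + Q = Q - Q^{2}$)
$\frac{1}{K{\left(Z \right)}} = \frac{1}{185 \left(1 - 185\right)} = \frac{1}{185 \left(-184\right)} = \frac{1}{-34040} = - \frac{1}{34040}$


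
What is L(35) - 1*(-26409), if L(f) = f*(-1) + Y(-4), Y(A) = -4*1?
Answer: 26370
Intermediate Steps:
Y(A) = -4
L(f) = -4 - f (L(f) = f*(-1) - 4 = -f - 4 = -4 - f)
L(35) - 1*(-26409) = (-4 - 1*35) - 1*(-26409) = (-4 - 35) + 26409 = -39 + 26409 = 26370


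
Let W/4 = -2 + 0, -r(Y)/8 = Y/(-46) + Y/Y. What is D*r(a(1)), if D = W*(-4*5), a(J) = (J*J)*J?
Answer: -28800/23 ≈ -1252.2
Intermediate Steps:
a(J) = J**3 (a(J) = J**2*J = J**3)
r(Y) = -8 + 4*Y/23 (r(Y) = -8*(Y/(-46) + Y/Y) = -8*(Y*(-1/46) + 1) = -8*(-Y/46 + 1) = -8*(1 - Y/46) = -8 + 4*Y/23)
W = -8 (W = 4*(-2 + 0) = 4*(-2) = -8)
D = 160 (D = -(-32)*5 = -8*(-20) = 160)
D*r(a(1)) = 160*(-8 + (4/23)*1**3) = 160*(-8 + (4/23)*1) = 160*(-8 + 4/23) = 160*(-180/23) = -28800/23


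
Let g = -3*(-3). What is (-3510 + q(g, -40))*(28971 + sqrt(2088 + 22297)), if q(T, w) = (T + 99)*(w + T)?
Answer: -198683118 - 6858*sqrt(24385) ≈ -1.9975e+8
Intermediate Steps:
g = 9
q(T, w) = (99 + T)*(T + w)
(-3510 + q(g, -40))*(28971 + sqrt(2088 + 22297)) = (-3510 + (9**2 + 99*9 + 99*(-40) + 9*(-40)))*(28971 + sqrt(2088 + 22297)) = (-3510 + (81 + 891 - 3960 - 360))*(28971 + sqrt(24385)) = (-3510 - 3348)*(28971 + sqrt(24385)) = -6858*(28971 + sqrt(24385)) = -198683118 - 6858*sqrt(24385)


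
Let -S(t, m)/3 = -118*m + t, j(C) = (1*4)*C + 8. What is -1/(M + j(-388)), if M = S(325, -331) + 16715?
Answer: 1/102978 ≈ 9.7108e-6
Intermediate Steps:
j(C) = 8 + 4*C (j(C) = 4*C + 8 = 8 + 4*C)
S(t, m) = -3*t + 354*m (S(t, m) = -3*(-118*m + t) = -3*(t - 118*m) = -3*t + 354*m)
M = -101434 (M = (-3*325 + 354*(-331)) + 16715 = (-975 - 117174) + 16715 = -118149 + 16715 = -101434)
-1/(M + j(-388)) = -1/(-101434 + (8 + 4*(-388))) = -1/(-101434 + (8 - 1552)) = -1/(-101434 - 1544) = -1/(-102978) = -1*(-1/102978) = 1/102978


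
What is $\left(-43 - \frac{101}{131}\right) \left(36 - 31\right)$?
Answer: $- \frac{28670}{131} \approx -218.85$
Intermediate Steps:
$\left(-43 - \frac{101}{131}\right) \left(36 - 31\right) = \left(-43 - \frac{101}{131}\right) 5 = \left(- \frac{5734}{131}\right) 5 = - \frac{28670}{131}$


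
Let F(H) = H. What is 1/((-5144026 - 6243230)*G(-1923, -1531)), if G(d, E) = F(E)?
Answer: 1/17433888936 ≈ 5.7360e-11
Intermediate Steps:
G(d, E) = E
1/((-5144026 - 6243230)*G(-1923, -1531)) = 1/(-5144026 - 6243230*(-1531)) = -1/1531/(-11387256) = -1/11387256*(-1/1531) = 1/17433888936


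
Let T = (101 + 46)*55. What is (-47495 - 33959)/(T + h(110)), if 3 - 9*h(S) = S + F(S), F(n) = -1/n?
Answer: -26879820/2664127 ≈ -10.090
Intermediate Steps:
h(S) = 1/3 - S/9 + 1/(9*S) (h(S) = 1/3 - (S - 1/S)/9 = 1/3 + (-S/9 + 1/(9*S)) = 1/3 - S/9 + 1/(9*S))
T = 8085 (T = 147*55 = 8085)
(-47495 - 33959)/(T + h(110)) = (-47495 - 33959)/(8085 + (1/9)*(1 + 110*(3 - 1*110))/110) = -81454/(8085 + (1/9)*(1/110)*(1 + 110*(3 - 110))) = -81454/(8085 + (1/9)*(1/110)*(1 + 110*(-107))) = -81454/(8085 + (1/9)*(1/110)*(1 - 11770)) = -81454/(8085 + (1/9)*(1/110)*(-11769)) = -81454/(8085 - 3923/330) = -81454/2664127/330 = -81454*330/2664127 = -26879820/2664127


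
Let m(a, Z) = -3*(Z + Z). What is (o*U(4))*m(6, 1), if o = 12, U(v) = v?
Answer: -288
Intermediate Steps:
m(a, Z) = -6*Z
(o*U(4))*m(6, 1) = (12*4)*(-6*1) = 48*(-6) = -288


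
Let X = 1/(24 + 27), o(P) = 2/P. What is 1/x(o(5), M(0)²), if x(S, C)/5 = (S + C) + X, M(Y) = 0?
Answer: 51/107 ≈ 0.47664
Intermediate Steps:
X = 1/51 ≈ 0.019608
x(S, C) = 5/51 + 5*C + 5*S (x(S, C) = 5*((S + C) + 1/51) = 5*((C + S) + 1/51) = 5*(1/51 + C + S) = 5/51 + 5*C + 5*S)
1/x(o(5), M(0)²) = 1/(5/51 + 5*0² + 5*(2/5)) = 1/(5/51 + 5*0 + 5*(2*(⅕))) = 1/(5/51 + 0 + 5*(⅖)) = 1/(5/51 + 0 + 2) = 1/(107/51) = 51/107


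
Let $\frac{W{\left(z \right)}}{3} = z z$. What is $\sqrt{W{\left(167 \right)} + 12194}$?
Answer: $\sqrt{95861} \approx 309.61$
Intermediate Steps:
$W{\left(z \right)} = 3 z^{2}$ ($W{\left(z \right)} = 3 z z = 3 z^{2}$)
$\sqrt{W{\left(167 \right)} + 12194} = \sqrt{3 \cdot 167^{2} + 12194} = \sqrt{3 \cdot 27889 + 12194} = \sqrt{83667 + 12194} = \sqrt{95861}$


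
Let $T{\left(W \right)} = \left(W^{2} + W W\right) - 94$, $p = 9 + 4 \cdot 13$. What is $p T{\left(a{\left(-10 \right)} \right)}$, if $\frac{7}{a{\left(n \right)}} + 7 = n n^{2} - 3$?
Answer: $- \frac{2924623711}{510050} \approx -5734.0$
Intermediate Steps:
$p = 61$ ($p = 9 + 52 = 61$)
$a{\left(n \right)} = \frac{7}{-10 + n^{3}}$ ($a{\left(n \right)} = \frac{7}{-7 + \left(n n^{2} - 3\right)} = \frac{7}{-7 + \left(n^{3} - 3\right)} = \frac{7}{-7 + \left(-3 + n^{3}\right)} = \frac{7}{-10 + n^{3}}$)
$T{\left(W \right)} = -94 + 2 W^{2}$ ($T{\left(W \right)} = \left(W^{2} + W^{2}\right) - 94 = 2 W^{2} - 94 = -94 + 2 W^{2}$)
$p T{\left(a{\left(-10 \right)} \right)} = 61 \left(-94 + 2 \left(\frac{7}{-10 + \left(-10\right)^{3}}\right)^{2}\right) = 61 \left(-94 + 2 \left(\frac{7}{-10 - 1000}\right)^{2}\right) = 61 \left(-94 + 2 \left(\frac{7}{-1010}\right)^{2}\right) = 61 \left(-94 + 2 \left(7 \left(- \frac{1}{1010}\right)\right)^{2}\right) = 61 \left(-94 + 2 \left(- \frac{7}{1010}\right)^{2}\right) = 61 \left(-94 + 2 \cdot \frac{49}{1020100}\right) = 61 \left(-94 + \frac{49}{510050}\right) = 61 \left(- \frac{47944651}{510050}\right) = - \frac{2924623711}{510050}$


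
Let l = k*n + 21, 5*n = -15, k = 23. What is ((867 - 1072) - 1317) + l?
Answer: -1570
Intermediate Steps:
n = -3 (n = (1/5)*(-15) = -3)
l = -48 (l = 23*(-3) + 21 = -69 + 21 = -48)
((867 - 1072) - 1317) + l = ((867 - 1072) - 1317) - 48 = (-205 - 1317) - 48 = -1522 - 48 = -1570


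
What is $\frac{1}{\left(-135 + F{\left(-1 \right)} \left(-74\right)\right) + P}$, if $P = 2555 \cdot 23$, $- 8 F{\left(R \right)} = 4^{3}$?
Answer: $\frac{1}{59222} \approx 1.6886 \cdot 10^{-5}$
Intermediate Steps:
$F{\left(R \right)} = -8$ ($F{\left(R \right)} = - \frac{4^{3}}{8} = \left(- \frac{1}{8}\right) 64 = -8$)
$P = 58765$
$\frac{1}{\left(-135 + F{\left(-1 \right)} \left(-74\right)\right) + P} = \frac{1}{\left(-135 - -592\right) + 58765} = \frac{1}{\left(-135 + 592\right) + 58765} = \frac{1}{457 + 58765} = \frac{1}{59222}$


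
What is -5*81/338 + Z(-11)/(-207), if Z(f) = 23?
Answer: -3983/3042 ≈ -1.3093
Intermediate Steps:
-5*81/338 + Z(-11)/(-207) = -5*81/338 + 23/(-207) = -405*1/338 + 23*(-1/207) = -405/338 - ⅑ = -3983/3042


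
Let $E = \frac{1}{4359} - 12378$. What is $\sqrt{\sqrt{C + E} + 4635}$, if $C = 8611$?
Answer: $\frac{\sqrt{88069083435 + 69744 i \sqrt{279594978}}}{4359} \approx 68.082 + 0.45075 i$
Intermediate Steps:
$E = - \frac{53955701}{4359}$ ($E = \frac{1}{4359} - 12378 = - \frac{53955701}{4359} \approx -12378.0$)
$\sqrt{\sqrt{C + E} + 4635} = \sqrt{\sqrt{8611 - \frac{53955701}{4359}} + 4635} = \sqrt{\sqrt{- \frac{16420352}{4359}} + 4635} = \sqrt{\frac{16 i \sqrt{279594978}}{4359} + 4635} = \sqrt{4635 + \frac{16 i \sqrt{279594978}}{4359}}$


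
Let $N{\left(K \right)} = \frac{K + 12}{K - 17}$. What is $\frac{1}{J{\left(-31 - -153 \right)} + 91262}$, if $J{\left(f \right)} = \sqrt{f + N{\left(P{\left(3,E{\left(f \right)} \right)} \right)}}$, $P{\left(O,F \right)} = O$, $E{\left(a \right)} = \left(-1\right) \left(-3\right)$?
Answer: $\frac{1277668}{116602535323} - \frac{\sqrt{23702}}{116602535323} \approx 1.0956 \cdot 10^{-5}$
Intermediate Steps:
$E{\left(a \right)} = 3$
$N{\left(K \right)} = \frac{12 + K}{-17 + K}$
$J{\left(f \right)} = \sqrt{- \frac{15}{14} + f}$ ($J{\left(f \right)} = \sqrt{f + \frac{12 + 3}{-17 + 3}} = \sqrt{f + \frac{1}{-14} \cdot 15} = \sqrt{f - \frac{15}{14}} = \sqrt{- \frac{15}{14} + f}$)
$\frac{1}{J{\left(-31 - -153 \right)} + 91262} = \frac{1}{\frac{\sqrt{-210 + 196 \left(-31 - -153\right)}}{14} + 91262} = \frac{1}{\frac{\sqrt{-210 + 196 \left(-31 + 153\right)}}{14} + 91262} = \frac{1}{\frac{\sqrt{-210 + 196 \cdot 122}}{14} + 91262} = \frac{1}{\frac{\sqrt{-210 + 23912}}{14} + 91262} = \frac{1}{\frac{\sqrt{23702}}{14} + 91262} = \frac{1}{91262 + \frac{\sqrt{23702}}{14}}$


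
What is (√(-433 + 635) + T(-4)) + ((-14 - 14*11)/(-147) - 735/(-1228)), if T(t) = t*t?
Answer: 152505/8596 + √202 ≈ 31.954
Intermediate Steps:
T(t) = t²
(√(-433 + 635) + T(-4)) + ((-14 - 14*11)/(-147) - 735/(-1228)) = (√(-433 + 635) + (-4)²) + ((-14 - 14*11)/(-147) - 735/(-1228)) = (√202 + 16) + ((-14 - 154)*(-1/147) - 735*(-1/1228)) = (16 + √202) + (-168*(-1/147) + 735/1228) = (16 + √202) + (8/7 + 735/1228) = (16 + √202) + 14969/8596 = 152505/8596 + √202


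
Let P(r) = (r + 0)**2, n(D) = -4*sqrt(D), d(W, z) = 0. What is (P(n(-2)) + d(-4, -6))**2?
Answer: 1024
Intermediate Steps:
P(r) = r**2
(P(n(-2)) + d(-4, -6))**2 = ((-4*I*sqrt(2))**2 + 0)**2 = (-32 + 0)**2 = (-32)**2 = 1024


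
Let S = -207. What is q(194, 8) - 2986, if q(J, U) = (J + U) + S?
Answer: -2991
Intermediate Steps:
q(J, U) = -207 + J + U (q(J, U) = (J + U) - 207 = -207 + J + U)
q(194, 8) - 2986 = (-207 + 194 + 8) - 2986 = -5 - 2986 = -2991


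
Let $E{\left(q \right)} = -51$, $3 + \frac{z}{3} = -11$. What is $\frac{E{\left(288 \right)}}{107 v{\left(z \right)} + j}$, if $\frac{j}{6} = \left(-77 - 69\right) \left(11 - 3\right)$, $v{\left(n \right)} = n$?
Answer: $\frac{17}{3834} \approx 0.004434$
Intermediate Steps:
$z = -42$ ($z = -9 + 3 \left(-11\right) = -9 - 33 = -42$)
$j = -7008$ ($j = 6 \left(-77 - 69\right) \left(11 - 3\right) = 6 \left(\left(-146\right) 8\right) = 6 \left(-1168\right) = -7008$)
$\frac{E{\left(288 \right)}}{107 v{\left(z \right)} + j} = - \frac{51}{107 \left(-42\right) - 7008} = - \frac{51}{-4494 - 7008} = - \frac{51}{-11502} = \left(-51\right) \left(- \frac{1}{11502}\right) = \frac{17}{3834}$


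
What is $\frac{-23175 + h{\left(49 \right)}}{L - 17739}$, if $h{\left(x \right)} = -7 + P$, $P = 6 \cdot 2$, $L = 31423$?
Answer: $- \frac{11585}{6842} \approx -1.6932$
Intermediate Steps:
$P = 12$
$h{\left(x \right)} = 5$ ($h{\left(x \right)} = -7 + 12 = 5$)
$\frac{-23175 + h{\left(49 \right)}}{L - 17739} = \frac{-23175 + 5}{31423 - 17739} = - \frac{23170}{31423 - 17739} = - \frac{23170}{13684} = \left(-23170\right) \frac{1}{13684} = - \frac{11585}{6842}$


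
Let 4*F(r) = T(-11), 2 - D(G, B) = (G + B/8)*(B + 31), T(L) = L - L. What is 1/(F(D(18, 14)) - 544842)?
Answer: -1/544842 ≈ -1.8354e-6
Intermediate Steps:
T(L) = 0
D(G, B) = 2 - (31 + B)*(G + B/8) (D(G, B) = 2 - (G + B/8)*(B + 31) = 2 - (G + B*(⅛))*(31 + B) = 2 - (G + B/8)*(31 + B) = 2 - (31 + B)*(G + B/8))
F(r) = 0 (F(r) = (¼)*0 = 0)
1/(F(D(18, 14)) - 544842) = 1/(0 - 544842) = 1/(-544842) = -1/544842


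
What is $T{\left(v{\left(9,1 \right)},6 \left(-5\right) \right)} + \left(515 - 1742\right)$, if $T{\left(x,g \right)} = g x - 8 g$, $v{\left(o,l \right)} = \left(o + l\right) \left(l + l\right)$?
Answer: $-1587$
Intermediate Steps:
$v{\left(o,l \right)} = 2 l \left(l + o\right)$ ($v{\left(o,l \right)} = \left(l + o\right) 2 l = 2 l \left(l + o\right)$)
$T{\left(x,g \right)} = - 8 g + g x$
$T{\left(v{\left(9,1 \right)},6 \left(-5\right) \right)} + \left(515 - 1742\right) = 6 \left(-5\right) \left(-8 + 2 \cdot 1 \left(1 + 9\right)\right) + \left(515 - 1742\right) = - 30 \left(-8 + 2 \cdot 1 \cdot 10\right) + \left(515 - 1742\right) = - 30 \left(-8 + 20\right) - 1227 = \left(-30\right) 12 - 1227 = -360 - 1227 = -1587$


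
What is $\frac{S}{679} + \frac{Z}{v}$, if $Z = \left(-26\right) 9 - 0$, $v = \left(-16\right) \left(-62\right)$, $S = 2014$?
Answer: $\frac{919501}{336784} \approx 2.7302$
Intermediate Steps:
$v = 992$
$Z = -234$ ($Z = -234 + 0 = -234$)
$\frac{S}{679} + \frac{Z}{v} = \frac{2014}{679} - \frac{234}{992} = 2014 \cdot \frac{1}{679} - \frac{117}{496} = \frac{2014}{679} - \frac{117}{496} = \frac{919501}{336784}$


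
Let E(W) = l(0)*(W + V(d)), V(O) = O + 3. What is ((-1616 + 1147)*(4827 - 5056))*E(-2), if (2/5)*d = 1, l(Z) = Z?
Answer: 0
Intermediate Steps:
d = 5/2 (d = (5/2)*1 = 5/2 ≈ 2.5000)
V(O) = 3 + O
E(W) = 0 (E(W) = 0*(W + (3 + 5/2)) = 0*(W + 11/2) = 0*(11/2 + W) = 0)
((-1616 + 1147)*(4827 - 5056))*E(-2) = ((-1616 + 1147)*(4827 - 5056))*0 = -469*(-229)*0 = 107401*0 = 0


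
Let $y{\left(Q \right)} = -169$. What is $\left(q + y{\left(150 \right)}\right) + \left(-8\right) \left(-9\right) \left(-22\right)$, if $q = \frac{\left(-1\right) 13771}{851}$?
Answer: $- \frac{1505574}{851} \approx -1769.2$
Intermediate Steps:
$q = - \frac{13771}{851}$ ($q = \left(-13771\right) \frac{1}{851} = - \frac{13771}{851} \approx -16.182$)
$\left(q + y{\left(150 \right)}\right) + \left(-8\right) \left(-9\right) \left(-22\right) = \left(- \frac{13771}{851} - 169\right) + \left(-8\right) \left(-9\right) \left(-22\right) = - \frac{157590}{851} + 72 \left(-22\right) = - \frac{157590}{851} - 1584 = - \frac{1505574}{851}$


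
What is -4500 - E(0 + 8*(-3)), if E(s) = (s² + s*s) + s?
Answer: -5628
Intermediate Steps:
E(s) = s + 2*s² (E(s) = (s² + s²) + s = 2*s² + s = s + 2*s²)
-4500 - E(0 + 8*(-3)) = -4500 - (0 + 8*(-3))*(1 + 2*(0 + 8*(-3))) = -4500 - (0 - 24)*(1 + 2*(0 - 24)) = -4500 - (-24)*(1 + 2*(-24)) = -4500 - (-24)*(1 - 48) = -4500 - (-24)*(-47) = -4500 - 1*1128 = -4500 - 1128 = -5628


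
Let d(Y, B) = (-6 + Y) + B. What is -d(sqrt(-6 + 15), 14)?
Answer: -11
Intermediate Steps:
d(Y, B) = -6 + B + Y
-d(sqrt(-6 + 15), 14) = -(-6 + 14 + sqrt(-6 + 15)) = -(-6 + 14 + sqrt(9)) = -(-6 + 14 + 3) = -1*11 = -11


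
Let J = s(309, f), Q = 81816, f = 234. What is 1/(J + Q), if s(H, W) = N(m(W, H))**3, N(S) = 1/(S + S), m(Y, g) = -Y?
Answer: 102503232/8386404429311 ≈ 1.2223e-5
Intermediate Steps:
N(S) = 1/(2*S)
s(H, W) = -1/(8*W**3) (s(H, W) = (1/(2*((-W))))**3 = ((-1/W)/2)**3 = (-1/(2*W))**3 = -1/(8*W**3))
J = -1/102503232 (J = -1/8/234**3 = -1/8*1/12812904 = -1/102503232 ≈ -9.7558e-9)
1/(J + Q) = 1/(-1/102503232 + 81816) = 1/(8386404429311/102503232) = 102503232/8386404429311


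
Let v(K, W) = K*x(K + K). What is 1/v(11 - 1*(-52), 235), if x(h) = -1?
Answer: -1/63 ≈ -0.015873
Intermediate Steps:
v(K, W) = -K (v(K, W) = K*(-1) = -K)
1/v(11 - 1*(-52), 235) = 1/(-(11 - 1*(-52))) = 1/(-(11 + 52)) = 1/(-1*63) = 1/(-63) = -1/63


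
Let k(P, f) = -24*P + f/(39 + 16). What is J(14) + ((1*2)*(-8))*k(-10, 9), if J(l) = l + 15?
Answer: -209749/55 ≈ -3813.6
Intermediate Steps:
k(P, f) = -24*P + f/55
J(l) = 15 + l
J(14) + ((1*2)*(-8))*k(-10, 9) = (15 + 14) + ((1*2)*(-8))*(-24*(-10) + (1/55)*9) = 29 + (2*(-8))*(240 + 9/55) = 29 - 16*13209/55 = 29 - 211344/55 = -209749/55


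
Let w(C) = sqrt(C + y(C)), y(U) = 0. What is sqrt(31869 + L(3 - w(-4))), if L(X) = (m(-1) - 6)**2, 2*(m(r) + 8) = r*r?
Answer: 3*sqrt(14245)/2 ≈ 179.03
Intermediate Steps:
m(r) = -8 + r**2/2 (m(r) = -8 + (r*r)/2 = -8 + r**2/2)
w(C) = sqrt(C) (w(C) = sqrt(C + 0) = sqrt(C))
L(X) = 729/4 (L(X) = ((-8 + (1/2)*(-1)**2) - 6)**2 = ((-8 + (1/2)*1) - 6)**2 = ((-8 + 1/2) - 6)**2 = (-15/2 - 6)**2 = (-27/2)**2 = 729/4)
sqrt(31869 + L(3 - w(-4))) = sqrt(31869 + 729/4) = sqrt(128205/4) = 3*sqrt(14245)/2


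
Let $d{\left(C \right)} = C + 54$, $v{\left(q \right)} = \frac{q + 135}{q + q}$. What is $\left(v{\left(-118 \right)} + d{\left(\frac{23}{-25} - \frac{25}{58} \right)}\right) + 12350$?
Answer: $\frac{2122080913}{171100} \approx 12403.0$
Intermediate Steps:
$v{\left(q \right)} = \frac{135 + q}{2 q}$
$d{\left(C \right)} = 54 + C$
$\left(v{\left(-118 \right)} + d{\left(\frac{23}{-25} - \frac{25}{58} \right)}\right) + 12350 = \left(\frac{135 - 118}{2 \left(-118\right)} + \left(54 + \left(\frac{23}{-25} - \frac{25}{58}\right)\right)\right) + 12350 = \left(\frac{1}{2} \left(- \frac{1}{118}\right) 17 + \left(54 + \left(23 \left(- \frac{1}{25}\right) - \frac{25}{58}\right)\right)\right) + 12350 = \left(- \frac{17}{236} + \left(54 - \frac{1959}{1450}\right)\right) + 12350 = \left(- \frac{17}{236} + \frac{76341}{1450}\right) + 12350 = \frac{8995913}{171100} + 12350 = \frac{2122080913}{171100}$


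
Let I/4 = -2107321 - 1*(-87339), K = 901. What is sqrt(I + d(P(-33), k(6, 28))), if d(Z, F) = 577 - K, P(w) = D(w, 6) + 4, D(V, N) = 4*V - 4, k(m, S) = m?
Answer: 2*I*sqrt(2020063) ≈ 2842.6*I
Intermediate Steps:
D(V, N) = -4 + 4*V
I = -8079928 (I = 4*(-2107321 - 1*(-87339)) = 4*(-2107321 + 87339) = 4*(-2019982) = -8079928)
P(w) = 4*w (P(w) = (-4 + 4*w) + 4 = 4*w)
d(Z, F) = -324 (d(Z, F) = 577 - 1*901 = 577 - 901 = -324)
sqrt(I + d(P(-33), k(6, 28))) = sqrt(-8079928 - 324) = sqrt(-8080252) = 2*I*sqrt(2020063)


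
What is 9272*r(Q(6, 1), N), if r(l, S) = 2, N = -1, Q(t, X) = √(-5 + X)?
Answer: 18544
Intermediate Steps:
9272*r(Q(6, 1), N) = 9272*2 = 18544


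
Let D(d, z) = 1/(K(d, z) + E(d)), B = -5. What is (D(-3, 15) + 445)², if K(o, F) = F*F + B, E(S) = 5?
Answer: 10025215876/50625 ≈ 1.9803e+5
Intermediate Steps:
K(o, F) = -5 + F² (K(o, F) = F*F - 5 = F² - 5 = -5 + F²)
D(d, z) = z⁻² (D(d, z) = 1/((-5 + z²) + 5) = 1/(z²) = z⁻²)
(D(-3, 15) + 445)² = (15⁻² + 445)² = (1/225 + 445)² = (100126/225)² = 10025215876/50625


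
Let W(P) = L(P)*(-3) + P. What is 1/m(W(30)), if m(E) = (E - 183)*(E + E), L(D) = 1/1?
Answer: -1/8424 ≈ -0.00011871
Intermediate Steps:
L(D) = 1
W(P) = -3 + P (W(P) = 1*(-3) + P = -3 + P)
m(E) = 2*E*(-183 + E) (m(E) = (-183 + E)*(2*E) = 2*E*(-183 + E))
1/m(W(30)) = 1/(2*(-3 + 30)*(-183 + (-3 + 30))) = 1/(2*27*(-183 + 27)) = 1/(2*27*(-156)) = 1/(-8424) = -1/8424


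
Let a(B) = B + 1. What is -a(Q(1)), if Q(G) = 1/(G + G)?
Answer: -3/2 ≈ -1.5000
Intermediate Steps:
Q(G) = 1/(2*G)
a(B) = 1 + B
-a(Q(1)) = -(1 + (1/2)/1) = -(1 + (1/2)*1) = -(1 + 1/2) = -1*3/2 = -3/2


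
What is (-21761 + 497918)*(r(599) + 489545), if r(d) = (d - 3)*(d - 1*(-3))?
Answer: 403941600909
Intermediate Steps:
r(d) = (-3 + d)*(3 + d) (r(d) = (-3 + d)*(d + 3) = (-3 + d)*(3 + d))
(-21761 + 497918)*(r(599) + 489545) = (-21761 + 497918)*((-9 + 599**2) + 489545) = 476157*((-9 + 358801) + 489545) = 476157*(358792 + 489545) = 476157*848337 = 403941600909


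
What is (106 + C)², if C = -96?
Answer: 100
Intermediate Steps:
(106 + C)² = (106 - 96)² = 10² = 100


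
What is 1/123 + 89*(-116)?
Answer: -1269851/123 ≈ -10324.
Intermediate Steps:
1/123 + 89*(-116) = 1/123 - 10324 = -1269851/123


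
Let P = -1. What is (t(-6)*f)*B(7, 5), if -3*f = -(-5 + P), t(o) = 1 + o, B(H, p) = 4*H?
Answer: 280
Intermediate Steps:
f = -2 (f = -(-1)*(-5 - 1)/3 = -(-1)*(-6)/3 = -⅓*6 = -2)
(t(-6)*f)*B(7, 5) = ((1 - 6)*(-2))*(4*7) = -5*(-2)*28 = 10*28 = 280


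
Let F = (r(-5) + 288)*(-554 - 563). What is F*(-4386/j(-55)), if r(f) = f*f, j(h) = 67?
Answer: 1533437706/67 ≈ 2.2887e+7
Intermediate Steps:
r(f) = f**2
F = -349621 (F = ((-5)**2 + 288)*(-554 - 563) = (25 + 288)*(-1117) = 313*(-1117) = -349621)
F*(-4386/j(-55)) = -(-1533437706)/67 = -349621*(-4386/67) = 1533437706/67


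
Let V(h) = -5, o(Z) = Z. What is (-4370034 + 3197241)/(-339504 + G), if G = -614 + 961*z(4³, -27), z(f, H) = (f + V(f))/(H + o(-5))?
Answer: 12509792/3646825 ≈ 3.4303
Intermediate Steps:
z(f, H) = (-5 + f)/(-5 + H) (z(f, H) = (f - 5)/(H - 5) = (-5 + f)/(-5 + H))
G = -76347/32 (G = -614 + 961*((-5 + 4³)/(-5 - 27)) = -614 + 961*((-5 + 64)/(-32)) = -614 + 961*(-1/32*59) = -614 + 961*(-59/32) = -614 - 56699/32 = -76347/32 ≈ -2385.8)
(-4370034 + 3197241)/(-339504 + G) = (-4370034 + 3197241)/(-339504 - 76347/32) = -1172793/(-10940475/32) = -1172793*(-32/10940475) = 12509792/3646825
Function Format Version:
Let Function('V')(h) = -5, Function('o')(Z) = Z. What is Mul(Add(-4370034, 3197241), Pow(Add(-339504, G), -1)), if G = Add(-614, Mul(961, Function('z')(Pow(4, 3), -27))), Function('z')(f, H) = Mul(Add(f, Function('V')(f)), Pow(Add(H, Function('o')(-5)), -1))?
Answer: Rational(12509792, 3646825) ≈ 3.4303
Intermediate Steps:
Function('z')(f, H) = Mul(Pow(Add(-5, H), -1), Add(-5, f)) (Function('z')(f, H) = Mul(Add(f, -5), Pow(Add(H, -5), -1)) = Mul(Add(-5, f), Pow(Add(-5, H), -1)) = Mul(Pow(Add(-5, H), -1), Add(-5, f)))
G = Rational(-76347, 32) (G = Add(-614, Mul(961, Mul(Pow(Add(-5, -27), -1), Add(-5, Pow(4, 3))))) = Add(-614, Mul(961, Mul(Pow(-32, -1), Add(-5, 64)))) = Add(-614, Mul(961, Mul(Rational(-1, 32), 59))) = Add(-614, Mul(961, Rational(-59, 32))) = Add(-614, Rational(-56699, 32)) = Rational(-76347, 32) ≈ -2385.8)
Mul(Add(-4370034, 3197241), Pow(Add(-339504, G), -1)) = Mul(Add(-4370034, 3197241), Pow(Add(-339504, Rational(-76347, 32)), -1)) = Mul(-1172793, Pow(Rational(-10940475, 32), -1)) = Mul(-1172793, Rational(-32, 10940475)) = Rational(12509792, 3646825)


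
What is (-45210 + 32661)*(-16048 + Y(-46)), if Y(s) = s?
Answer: 201963606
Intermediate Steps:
(-45210 + 32661)*(-16048 + Y(-46)) = (-45210 + 32661)*(-16048 - 46) = -12549*(-16094) = 201963606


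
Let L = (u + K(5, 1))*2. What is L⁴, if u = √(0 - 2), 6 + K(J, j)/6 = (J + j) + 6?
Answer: 26625088 + 2981376*I*√2 ≈ 2.6625e+7 + 4.2163e+6*I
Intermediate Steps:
K(J, j) = 6*J + 6*j (K(J, j) = -36 + 6*((J + j) + 6) = -36 + 6*(6 + J + j) = -36 + (36 + 6*J + 6*j) = 6*J + 6*j)
u = I*√2 (u = √(-2) = I*√2 ≈ 1.4142*I)
L = 72 + 2*I*√2 (L = (I*√2 + (6*5 + 6*1))*2 = (I*√2 + (30 + 6))*2 = (I*√2 + 36)*2 = (36 + I*√2)*2 = 72 + 2*I*√2 ≈ 72.0 + 2.8284*I)
L⁴ = (72 + 2*I*√2)⁴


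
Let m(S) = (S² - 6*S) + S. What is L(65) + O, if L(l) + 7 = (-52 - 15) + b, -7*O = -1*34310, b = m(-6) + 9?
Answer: 34317/7 ≈ 4902.4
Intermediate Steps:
m(S) = S² - 5*S
b = 75 (b = -6*(-5 - 6) + 9 = -6*(-11) + 9 = 66 + 9 = 75)
O = 34310/7 (O = -(-1)*34310/7 = -⅐*(-34310) = 34310/7 ≈ 4901.4)
L(l) = 1 (L(l) = -7 + ((-52 - 15) + 75) = -7 + (-67 + 75) = -7 + 8 = 1)
L(65) + O = 1 + 34310/7 = 34317/7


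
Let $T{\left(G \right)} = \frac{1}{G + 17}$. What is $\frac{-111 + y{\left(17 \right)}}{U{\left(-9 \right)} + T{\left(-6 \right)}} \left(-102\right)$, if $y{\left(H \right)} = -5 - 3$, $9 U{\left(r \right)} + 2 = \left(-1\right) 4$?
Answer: $- \frac{400554}{19} \approx -21082.0$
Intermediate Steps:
$U{\left(r \right)} = - \frac{2}{3}$ ($U{\left(r \right)} = - \frac{2}{9} + \frac{\left(-1\right) 4}{9} = - \frac{2}{9} + \frac{1}{9} \left(-4\right) = - \frac{2}{9} - \frac{4}{9} = - \frac{2}{3}$)
$T{\left(G \right)} = \frac{1}{17 + G}$
$y{\left(H \right)} = -8$ ($y{\left(H \right)} = -5 - 3 = -8$)
$\frac{-111 + y{\left(17 \right)}}{U{\left(-9 \right)} + T{\left(-6 \right)}} \left(-102\right) = \frac{-111 - 8}{- \frac{2}{3} + \frac{1}{17 - 6}} \left(-102\right) = - \frac{119}{- \frac{2}{3} + \frac{1}{11}} \left(-102\right) = - \frac{119}{- \frac{19}{33}} \left(-102\right) = \left(-119\right) \left(- \frac{33}{19}\right) \left(-102\right) = \frac{3927}{19} \left(-102\right) = - \frac{400554}{19}$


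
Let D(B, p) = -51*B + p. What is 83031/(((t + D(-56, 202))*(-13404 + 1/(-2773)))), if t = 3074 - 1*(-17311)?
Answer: -230244963/871359735799 ≈ -0.00026424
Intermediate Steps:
D(B, p) = p - 51*B
t = 20385 (t = 3074 + 17311 = 20385)
83031/(((t + D(-56, 202))*(-13404 + 1/(-2773)))) = 83031/(((20385 + (202 - 51*(-56)))*(-13404 + 1/(-2773)))) = 83031/(((20385 + (202 + 2856))*(-13404 - 1/2773))) = 83031/(((20385 + 3058)*(-37169293/2773))) = 83031/((23443*(-37169293/2773))) = 83031/(-871359735799/2773) = 83031*(-2773/871359735799) = -230244963/871359735799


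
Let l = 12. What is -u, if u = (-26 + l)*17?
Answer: 238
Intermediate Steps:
u = -238 (u = (-26 + 12)*17 = -14*17 = -238)
-u = -1*(-238) = 238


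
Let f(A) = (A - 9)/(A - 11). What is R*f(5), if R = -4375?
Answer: -8750/3 ≈ -2916.7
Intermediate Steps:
f(A) = (-9 + A)/(-11 + A)
R*f(5) = -4375*(-9 + 5)/(-11 + 5) = -4375*(-4)/(-6) = -(-4375)*(-4)/6 = -4375*⅔ = -8750/3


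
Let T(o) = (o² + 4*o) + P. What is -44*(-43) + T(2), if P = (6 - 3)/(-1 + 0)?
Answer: 1901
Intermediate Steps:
P = -3 (P = 3/(-1) = 3*(-1) = -3)
T(o) = -3 + o² + 4*o (T(o) = (o² + 4*o) - 3 = -3 + o² + 4*o)
-44*(-43) + T(2) = -44*(-43) + (-3 + 2² + 4*2) = 1892 + (-3 + 4 + 8) = 1892 + 9 = 1901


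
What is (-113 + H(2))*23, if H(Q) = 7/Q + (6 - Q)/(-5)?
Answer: -25369/10 ≈ -2536.9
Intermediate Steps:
H(Q) = -6/5 + 7/Q + Q/5 (H(Q) = 7/Q + (6 - Q)*(-1/5) = 7/Q + (-6/5 + Q/5) = -6/5 + 7/Q + Q/5)
(-113 + H(2))*23 = (-113 + (1/5)*(35 + 2*(-6 + 2))/2)*23 = (-113 + (1/5)*(1/2)*(35 + 2*(-4)))*23 = (-113 + (1/5)*(1/2)*(35 - 8))*23 = (-113 + (1/5)*(1/2)*27)*23 = (-113 + 27/10)*23 = -1103/10*23 = -25369/10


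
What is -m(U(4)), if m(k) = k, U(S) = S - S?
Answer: 0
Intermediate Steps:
U(S) = 0
-m(U(4)) = -1*0 = 0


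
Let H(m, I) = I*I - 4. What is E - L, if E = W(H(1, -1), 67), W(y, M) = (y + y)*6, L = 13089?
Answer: -13125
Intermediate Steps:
H(m, I) = -4 + I² (H(m, I) = I² - 4 = -4 + I²)
W(y, M) = 12*y (W(y, M) = (2*y)*6 = 12*y)
E = -36 (E = 12*(-4 + (-1)²) = 12*(-4 + 1) = 12*(-3) = -36)
E - L = -36 - 1*13089 = -36 - 13089 = -13125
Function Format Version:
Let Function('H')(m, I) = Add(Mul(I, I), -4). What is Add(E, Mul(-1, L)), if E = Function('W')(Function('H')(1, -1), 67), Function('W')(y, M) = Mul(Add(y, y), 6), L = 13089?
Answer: -13125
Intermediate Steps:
Function('H')(m, I) = Add(-4, Pow(I, 2)) (Function('H')(m, I) = Add(Pow(I, 2), -4) = Add(-4, Pow(I, 2)))
Function('W')(y, M) = Mul(12, y) (Function('W')(y, M) = Mul(Mul(2, y), 6) = Mul(12, y))
E = -36 (E = Mul(12, Add(-4, Pow(-1, 2))) = Mul(12, Add(-4, 1)) = Mul(12, -3) = -36)
Add(E, Mul(-1, L)) = Add(-36, Mul(-1, 13089)) = Add(-36, -13089) = -13125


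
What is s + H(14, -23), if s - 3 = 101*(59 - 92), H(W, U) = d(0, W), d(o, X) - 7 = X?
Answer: -3309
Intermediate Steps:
d(o, X) = 7 + X
H(W, U) = 7 + W
s = -3330 (s = 3 + 101*(59 - 92) = 3 + 101*(-33) = 3 - 3333 = -3330)
s + H(14, -23) = -3330 + (7 + 14) = -3330 + 21 = -3309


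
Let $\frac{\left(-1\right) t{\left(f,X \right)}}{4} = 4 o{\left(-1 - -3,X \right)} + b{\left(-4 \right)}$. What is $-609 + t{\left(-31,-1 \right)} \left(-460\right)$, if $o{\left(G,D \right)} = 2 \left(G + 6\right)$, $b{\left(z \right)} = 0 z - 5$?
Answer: $107951$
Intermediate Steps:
$b{\left(z \right)} = -5$ ($b{\left(z \right)} = 0 - 5 = -5$)
$o{\left(G,D \right)} = 12 + 2 G$ ($o{\left(G,D \right)} = 2 \left(6 + G\right) = 12 + 2 G$)
$t{\left(f,X \right)} = -236$ ($t{\left(f,X \right)} = - 4 \left(4 \left(12 + 2 \left(-1 - -3\right)\right) - 5\right) = - 4 \left(4 \left(12 + 2 \left(-1 + 3\right)\right) - 5\right) = - 4 \left(4 \left(12 + 2 \cdot 2\right) - 5\right) = - 4 \left(4 \left(12 + 4\right) - 5\right) = - 4 \left(4 \cdot 16 - 5\right) = - 4 \left(64 - 5\right) = \left(-4\right) 59 = -236$)
$-609 + t{\left(-31,-1 \right)} \left(-460\right) = -609 - -108560 = -609 + 108560 = 107951$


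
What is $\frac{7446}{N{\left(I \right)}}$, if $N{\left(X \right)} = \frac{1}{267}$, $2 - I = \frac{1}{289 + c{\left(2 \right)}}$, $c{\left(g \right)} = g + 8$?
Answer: $1988082$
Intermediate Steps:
$c{\left(g \right)} = 8 + g$
$I = \frac{597}{299}$ ($I = 2 - \frac{1}{289 + \left(8 + 2\right)} = 2 - \frac{1}{289 + 10} = 2 - \frac{1}{299} = \frac{597}{299} \approx 1.9967$)
$N{\left(X \right)} = \frac{1}{267}$
$\frac{7446}{N{\left(I \right)}} = 7446 \frac{1}{\frac{1}{267}} = 7446 \cdot 267 = 1988082$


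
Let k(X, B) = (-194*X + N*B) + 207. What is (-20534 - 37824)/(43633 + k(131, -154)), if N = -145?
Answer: -29179/20378 ≈ -1.4319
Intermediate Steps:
k(X, B) = 207 - 194*X - 145*B (k(X, B) = (-194*X - 145*B) + 207 = 207 - 194*X - 145*B)
(-20534 - 37824)/(43633 + k(131, -154)) = (-20534 - 37824)/(43633 + (207 - 194*131 - 145*(-154))) = -58358/(43633 + (207 - 25414 + 22330)) = -58358/(43633 - 2877) = -58358/40756 = -58358*1/40756 = -29179/20378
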